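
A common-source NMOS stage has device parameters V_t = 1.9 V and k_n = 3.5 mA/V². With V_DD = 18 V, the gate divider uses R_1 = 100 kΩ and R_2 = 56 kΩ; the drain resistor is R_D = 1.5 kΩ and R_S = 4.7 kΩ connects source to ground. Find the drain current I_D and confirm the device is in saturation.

I_D ≈ 0.82 mA

V_G = V_DD·R_2/(R_1+R_2) = 18×56/156 = 6.46 V.
Assume saturation: I_D = (k_n/2)(V_GS − V_t)² with V_GS = V_G − I_D·R_S = 6.46 − 4.7·I_D.
Substituting gives 38.7·I_D² − 76·I_D + 36.4 = 0, with roots I_D = 0.824 or 1.14 mA.
The root I_D = 1.14 mA gives V_GS = 1.09 V ≤ V_t, so take I_D = 0.824 mA.
Then V_GS = 2.59 V and V_DS = V_DD − I_D(R_D+R_S) = 18 − 0.824×6.2 = 12.9 V.
Saturation requires V_DS ≥ V_GS − V_t = 0.686 V; 12.9 ≥ 0.686 ✓.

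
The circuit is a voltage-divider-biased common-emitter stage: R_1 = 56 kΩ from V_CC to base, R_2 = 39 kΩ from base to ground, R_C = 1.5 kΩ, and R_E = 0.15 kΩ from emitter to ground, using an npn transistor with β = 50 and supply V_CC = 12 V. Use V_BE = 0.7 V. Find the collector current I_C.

Thevenize the base divider: V_Th = V_CC·R_2/(R_1+R_2) = 12×39/95 = 4.93 V, R_Th = R_1‖R_2 = 23 kΩ.
Base-emitter loop: V_Th = I_B·R_Th + V_BE + (β+1)I_B·R_E, so I_B = (4.93 − 0.7) / (23 + 51×0.15) = 0.138 mA.
I_C = β·I_B = 50×0.138 = 6.9 mA, and I_E = (β+1)I_B = 7.03 mA.
V_CE = V_CC − I_C·R_C − I_E·R_E = 12 − 6.9×1.5 − 7.03×0.15 = 0.6 V.
V_CE = 0.6 V > 0.2 V confirms active-region operation.

I_C ≈ 6.9 mA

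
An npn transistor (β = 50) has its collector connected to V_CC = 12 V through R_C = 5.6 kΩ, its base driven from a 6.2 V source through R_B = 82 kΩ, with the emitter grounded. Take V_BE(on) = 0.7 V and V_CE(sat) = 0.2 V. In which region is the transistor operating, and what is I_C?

saturation; I_C ≈ 2.1 mA

Assume active: I_B = (6.2 − 0.7)/82 = 0.0671 mA, giving I_C = β·I_B = 3.35 mA.
But then V_CE = 12 − 3.35×5.6 = -6.78 V < V_CE(sat) = 0.2 V — impossible in the active region.
So the transistor is saturated. With V_CE = 0.2 V, I_C = (V_CC − 0.2)/R_C = 11.8/5.6 = 2.11 mA.
Check: β·I_B = 3.35 mA > I_C = 2.11 mA, confirming saturation.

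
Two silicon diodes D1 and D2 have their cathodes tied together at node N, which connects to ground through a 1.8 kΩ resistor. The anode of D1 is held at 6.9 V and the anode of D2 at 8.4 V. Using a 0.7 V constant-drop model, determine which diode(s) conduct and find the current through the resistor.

Only D2 conducts; I_R ≈ 4.3 mA

Assume both conduct. Then node N would need to be at both 6.9−0.7 = 6.2 V and 8.4−0.7 = 7.7 V, which is impossible.
Assume only D2 conducts: V_N = 8.4 − 0.7 = 7.7 V, so I_R = 7.7/1.8 = 4.28 mA.
Check D1: its anode-to-cathode voltage is 6.9 − 7.7 = -0.8 V < 0.7 V, so it is off. The assumption is consistent.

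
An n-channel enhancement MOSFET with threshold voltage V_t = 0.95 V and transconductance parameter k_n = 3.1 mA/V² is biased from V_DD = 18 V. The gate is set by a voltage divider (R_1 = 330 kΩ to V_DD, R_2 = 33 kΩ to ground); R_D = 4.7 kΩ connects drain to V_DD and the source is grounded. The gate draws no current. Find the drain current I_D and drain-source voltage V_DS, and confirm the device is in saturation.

I_D ≈ 0.73 mA, V_DS ≈ 15 V

V_G = V_DD·R_2/(R_1+R_2) = 18×33/363 = 1.64 V. With the source grounded, V_GS = V_G = 1.64 V.
Assume saturation: I_D = (k_n/2)(V_GS − V_t)² = (3.1/2)×(1.64 − 0.95)² = 1.55×0.686² = 0.73 mA.
V_DS = V_DD − I_D·R_D = 18 − 0.73×4.7 = 14.6 V.
Saturation requires V_DS ≥ V_GS − V_t = 0.686 V; 14.6 ≥ 0.686 ✓.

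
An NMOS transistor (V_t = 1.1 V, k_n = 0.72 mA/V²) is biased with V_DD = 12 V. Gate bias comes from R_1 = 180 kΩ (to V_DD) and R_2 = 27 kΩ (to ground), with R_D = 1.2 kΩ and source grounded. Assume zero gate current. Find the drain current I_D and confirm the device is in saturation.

I_D ≈ 0.078 mA

V_G = V_DD·R_2/(R_1+R_2) = 12×27/207 = 1.57 V. With the source grounded, V_GS = V_G = 1.57 V.
Assume saturation: I_D = (k_n/2)(V_GS − V_t)² = (0.72/2)×(1.57 − 1.1)² = 0.36×0.465² = 0.0779 mA.
V_DS = V_DD − I_D·R_D = 12 − 0.0779×1.2 = 11.9 V.
Saturation requires V_DS ≥ V_GS − V_t = 0.465 V; 11.9 ≥ 0.465 ✓.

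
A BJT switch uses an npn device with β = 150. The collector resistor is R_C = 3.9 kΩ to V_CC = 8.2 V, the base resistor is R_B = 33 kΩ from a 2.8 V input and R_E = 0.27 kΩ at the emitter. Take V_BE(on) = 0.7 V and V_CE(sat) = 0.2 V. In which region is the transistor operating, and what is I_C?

saturation; I_C ≈ 1.9 mA

Assume active: I_B = (2.8 − 0.7)/(33 + 151×0.27) = 0.0285 mA, I_C = β·I_B = 4.27 mA.
Then V_CE = 8.2 − 4.27×3.9 − 4.3×0.27 = -9.61 V < 0.2 V — the active assumption fails.
Re-solve with V_CE = 0.2 V. KCL at the emitter: V_E/R_E = (V_BB−0.7−V_E)/R_B + (V_CC−0.2−V_E)/R_C, giving V_E = 0.53 V.
I_C = (V_CC − 0.2 − V_E)/R_C = (8 − 0.53)/3.9 = 1.92 mA.
Check: I_B = (2.1 − 0.53)/33 = 0.0476 mA, and β·I_B = 7.14 mA > I_C, confirming saturation.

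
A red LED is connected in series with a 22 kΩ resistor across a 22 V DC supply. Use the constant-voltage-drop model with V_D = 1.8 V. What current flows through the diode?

I ≈ 0.92 mA

KVL around the loop: 22 = V_D + I·R = 1.8 + I × 22 kΩ.
So I = (22 − 1.8) / 22 kΩ = 20.2 / 22 = 0.918 mA.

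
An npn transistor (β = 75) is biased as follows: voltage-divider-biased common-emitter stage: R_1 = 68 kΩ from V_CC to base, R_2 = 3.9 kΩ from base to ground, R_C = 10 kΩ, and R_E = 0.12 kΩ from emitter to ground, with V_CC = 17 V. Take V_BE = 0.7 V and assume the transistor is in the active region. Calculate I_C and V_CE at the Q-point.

I_C ≈ 1.3 mA, V_CE ≈ 3.8 V

Thevenize the base divider: V_Th = V_CC·R_2/(R_1+R_2) = 17×3.9/71.9 = 0.922 V, R_Th = R_1‖R_2 = 3.69 kΩ.
Base-emitter loop: V_Th = I_B·R_Th + V_BE + (β+1)I_B·R_E, so I_B = (0.922 − 0.7) / (3.69 + 76×0.12) = 0.0173 mA.
I_C = β·I_B = 75×0.0173 = 1.3 mA, and I_E = (β+1)I_B = 1.32 mA.
V_CE = V_CC − I_C·R_C − I_E·R_E = 17 − 1.3×10 − 1.32×0.12 = 3.84 V.
V_CE = 3.84 V > 0.2 V confirms active-region operation.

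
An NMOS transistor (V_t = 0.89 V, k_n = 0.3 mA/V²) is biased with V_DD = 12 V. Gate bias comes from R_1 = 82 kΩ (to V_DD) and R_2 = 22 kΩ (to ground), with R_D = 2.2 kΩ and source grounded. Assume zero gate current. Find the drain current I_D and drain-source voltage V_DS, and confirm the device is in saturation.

I_D ≈ 0.41 mA, V_DS ≈ 11 V

V_G = V_DD·R_2/(R_1+R_2) = 12×22/104 = 2.54 V. With the source grounded, V_GS = V_G = 2.54 V.
Assume saturation: I_D = (k_n/2)(V_GS − V_t)² = (0.3/2)×(2.54 − 0.89)² = 0.15×1.65² = 0.408 mA.
V_DS = V_DD − I_D·R_D = 12 − 0.408×2.2 = 11.1 V.
Saturation requires V_DS ≥ V_GS − V_t = 1.65 V; 11.1 ≥ 1.65 ✓.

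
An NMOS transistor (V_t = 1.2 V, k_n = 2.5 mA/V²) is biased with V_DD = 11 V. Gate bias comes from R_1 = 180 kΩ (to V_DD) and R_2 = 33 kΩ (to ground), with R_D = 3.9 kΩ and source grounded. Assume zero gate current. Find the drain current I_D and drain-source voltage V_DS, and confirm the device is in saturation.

V_G = V_DD·R_2/(R_1+R_2) = 11×33/213 = 1.7 V. With the source grounded, V_GS = V_G = 1.7 V.
Assume saturation: I_D = (k_n/2)(V_GS − V_t)² = (2.5/2)×(1.7 − 1.2)² = 1.25×0.504² = 0.318 mA.
V_DS = V_DD − I_D·R_D = 11 − 0.318×3.9 = 9.76 V.
Saturation requires V_DS ≥ V_GS − V_t = 0.504 V; 9.76 ≥ 0.504 ✓.

I_D ≈ 0.32 mA, V_DS ≈ 9.8 V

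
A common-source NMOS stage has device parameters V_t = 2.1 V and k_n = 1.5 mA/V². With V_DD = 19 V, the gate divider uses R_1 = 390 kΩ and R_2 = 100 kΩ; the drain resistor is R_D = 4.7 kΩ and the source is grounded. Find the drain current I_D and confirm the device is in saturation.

I_D ≈ 2.4 mA

V_G = V_DD·R_2/(R_1+R_2) = 19×100/490 = 3.88 V. With the source grounded, V_GS = V_G = 3.88 V.
Assume saturation: I_D = (k_n/2)(V_GS − V_t)² = (1.5/2)×(3.88 − 2.1)² = 0.75×1.78² = 2.37 mA.
V_DS = V_DD − I_D·R_D = 19 − 2.37×4.7 = 7.86 V.
Saturation requires V_DS ≥ V_GS − V_t = 1.78 V; 7.86 ≥ 1.78 ✓.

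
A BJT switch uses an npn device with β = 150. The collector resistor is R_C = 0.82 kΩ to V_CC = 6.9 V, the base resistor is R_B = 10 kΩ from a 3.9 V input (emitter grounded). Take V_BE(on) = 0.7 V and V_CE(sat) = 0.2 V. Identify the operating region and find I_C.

Assume active: I_B = (3.9 − 0.7)/10 = 0.32 mA, giving I_C = β·I_B = 48 mA.
But then V_CE = 6.9 − 48×0.82 = -32.5 V < V_CE(sat) = 0.2 V — impossible in the active region.
So the transistor is saturated. With V_CE = 0.2 V, I_C = (V_CC − 0.2)/R_C = 6.7/0.82 = 8.17 mA.
Check: β·I_B = 48 mA > I_C = 8.17 mA, confirming saturation.

saturation; I_C ≈ 8.2 mA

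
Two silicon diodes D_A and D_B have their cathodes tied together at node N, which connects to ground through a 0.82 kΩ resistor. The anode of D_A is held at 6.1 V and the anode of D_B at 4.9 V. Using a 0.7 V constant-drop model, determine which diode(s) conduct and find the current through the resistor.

Assume both conduct. Then node N would need to be at both 6.1−0.7 = 5.4 V and 4.9−0.7 = 4.2 V, which is impossible.
Assume only D_A conducts: V_N = 6.1 − 0.7 = 5.4 V, so I_R = 5.4/0.82 = 6.59 mA.
Check D_B: its anode-to-cathode voltage is 4.9 − 5.4 = -0.5 V < 0.7 V, so it is off. The assumption is consistent.

Only D_A conducts; I_R ≈ 6.6 mA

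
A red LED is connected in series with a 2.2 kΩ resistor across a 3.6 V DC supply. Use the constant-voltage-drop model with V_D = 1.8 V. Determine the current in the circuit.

KVL around the loop: 3.6 = V_D + I·R = 1.8 + I × 2.2 kΩ.
So I = (3.6 − 1.8) / 2.2 kΩ = 1.8 / 2.2 = 0.818 mA.

I ≈ 0.82 mA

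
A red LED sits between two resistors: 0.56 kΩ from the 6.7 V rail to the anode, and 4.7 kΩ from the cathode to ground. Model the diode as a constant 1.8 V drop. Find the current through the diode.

I ≈ 0.93 mA

The two resistors are in series with the diode, so KVL gives 6.7 = I·0.56 + 1.8 + I·4.7.
I = (6.7 − 1.8) / (0.56 + 4.7) kΩ = 4.9 / 5.26 = 0.932 mA.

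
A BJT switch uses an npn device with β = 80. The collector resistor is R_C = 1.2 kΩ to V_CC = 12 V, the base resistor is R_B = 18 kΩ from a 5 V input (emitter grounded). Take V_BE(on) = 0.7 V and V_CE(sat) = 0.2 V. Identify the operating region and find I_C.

Assume active: I_B = (5 − 0.7)/18 = 0.239 mA, giving I_C = β·I_B = 19.1 mA.
But then V_CE = 12 − 19.1×1.2 = -10.9 V < V_CE(sat) = 0.2 V — impossible in the active region.
So the transistor is saturated. With V_CE = 0.2 V, I_C = (V_CC − 0.2)/R_C = 11.8/1.2 = 9.83 mA.
Check: β·I_B = 19.1 mA > I_C = 9.83 mA, confirming saturation.

saturation; I_C ≈ 9.8 mA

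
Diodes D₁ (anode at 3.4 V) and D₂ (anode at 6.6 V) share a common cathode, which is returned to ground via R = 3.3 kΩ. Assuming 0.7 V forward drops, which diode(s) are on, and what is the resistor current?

Assume both conduct. Then node N would need to be at both 3.4−0.7 = 2.7 V and 6.6−0.7 = 5.9 V, which is impossible.
Assume only D₂ conducts: V_N = 6.6 − 0.7 = 5.9 V, so I_R = 5.9/3.3 = 1.79 mA.
Check D₁: its anode-to-cathode voltage is 3.4 − 5.9 = -2.5 V < 0.7 V, so it is off. The assumption is consistent.

Only D₂ conducts; I_R ≈ 1.8 mA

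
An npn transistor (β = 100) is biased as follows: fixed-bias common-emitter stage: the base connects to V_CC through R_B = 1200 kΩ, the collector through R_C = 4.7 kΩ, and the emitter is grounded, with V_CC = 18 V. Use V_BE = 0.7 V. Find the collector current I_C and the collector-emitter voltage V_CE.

Base loop: V_CC = I_B·R_B + V_BE, so I_B = (18 − 0.7)/1200 kΩ = 0.0144 mA.
In the active region I_C = β·I_B = 100 × 0.0144 = 1.44 mA.
Collector loop: V_CE = V_CC − I_C·R_C = 18 − 1.44×4.7 = 11.2 V.
Since V_CE = 11.2 V > V_CE(sat) ≈ 0.2 V, the transistor is in the active region as assumed.

I_C ≈ 1.4 mA, V_CE ≈ 11 V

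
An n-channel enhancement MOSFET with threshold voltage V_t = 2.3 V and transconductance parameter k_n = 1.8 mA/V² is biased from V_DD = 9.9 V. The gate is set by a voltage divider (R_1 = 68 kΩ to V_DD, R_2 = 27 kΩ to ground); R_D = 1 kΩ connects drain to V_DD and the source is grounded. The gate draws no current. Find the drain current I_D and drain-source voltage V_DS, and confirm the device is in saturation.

V_G = V_DD·R_2/(R_1+R_2) = 9.9×27/95 = 2.81 V. With the source grounded, V_GS = V_G = 2.81 V.
Assume saturation: I_D = (k_n/2)(V_GS − V_t)² = (1.8/2)×(2.81 − 2.3)² = 0.9×0.514² = 0.237 mA.
V_DS = V_DD − I_D·R_D = 9.9 − 0.237×1 = 9.66 V.
Saturation requires V_DS ≥ V_GS − V_t = 0.514 V; 9.66 ≥ 0.514 ✓.

I_D ≈ 0.24 mA, V_DS ≈ 9.7 V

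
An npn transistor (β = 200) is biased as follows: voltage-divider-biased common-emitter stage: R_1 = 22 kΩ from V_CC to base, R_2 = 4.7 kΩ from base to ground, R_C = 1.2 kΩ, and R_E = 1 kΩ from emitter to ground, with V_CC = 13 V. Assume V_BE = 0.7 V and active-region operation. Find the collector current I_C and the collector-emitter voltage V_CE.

Thevenize the base divider: V_Th = V_CC·R_2/(R_1+R_2) = 13×4.7/26.7 = 2.29 V, R_Th = R_1‖R_2 = 3.87 kΩ.
Base-emitter loop: V_Th = I_B·R_Th + V_BE + (β+1)I_B·R_E, so I_B = (2.29 − 0.7) / (3.87 + 201×1) = 0.00775 mA.
I_C = β·I_B = 200×0.00775 = 1.55 mA, and I_E = (β+1)I_B = 1.56 mA.
V_CE = V_CC − I_C·R_C − I_E·R_E = 13 − 1.55×1.2 − 1.56×1 = 9.58 V.
V_CE = 9.58 V > 0.2 V confirms active-region operation.

I_C ≈ 1.6 mA, V_CE ≈ 9.6 V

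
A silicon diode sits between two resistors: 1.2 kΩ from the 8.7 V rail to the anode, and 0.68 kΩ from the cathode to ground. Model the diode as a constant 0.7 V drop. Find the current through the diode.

The two resistors are in series with the diode, so KVL gives 8.7 = I·1.2 + 0.7 + I·0.68.
I = (8.7 − 0.7) / (1.2 + 0.68) kΩ = 8 / 1.88 = 4.26 mA.

I ≈ 4.3 mA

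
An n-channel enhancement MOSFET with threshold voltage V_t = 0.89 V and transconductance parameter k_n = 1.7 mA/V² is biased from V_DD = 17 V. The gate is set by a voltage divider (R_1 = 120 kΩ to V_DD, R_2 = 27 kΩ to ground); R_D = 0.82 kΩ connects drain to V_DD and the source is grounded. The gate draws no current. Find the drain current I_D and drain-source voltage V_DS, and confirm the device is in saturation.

V_G = V_DD·R_2/(R_1+R_2) = 17×27/147 = 3.12 V. With the source grounded, V_GS = V_G = 3.12 V.
Assume saturation: I_D = (k_n/2)(V_GS − V_t)² = (1.7/2)×(3.12 − 0.89)² = 0.85×2.23² = 4.24 mA.
V_DS = V_DD − I_D·R_D = 17 − 4.24×0.82 = 13.5 V.
Saturation requires V_DS ≥ V_GS − V_t = 2.23 V; 13.5 ≥ 2.23 ✓.

I_D ≈ 4.2 mA, V_DS ≈ 14 V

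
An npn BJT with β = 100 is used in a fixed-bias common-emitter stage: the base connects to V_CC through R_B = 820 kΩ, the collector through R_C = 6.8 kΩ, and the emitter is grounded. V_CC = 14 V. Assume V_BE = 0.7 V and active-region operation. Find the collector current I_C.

Base loop: V_CC = I_B·R_B + V_BE, so I_B = (14 − 0.7)/820 kΩ = 0.0162 mA.
In the active region I_C = β·I_B = 100 × 0.0162 = 1.62 mA.
Collector loop: V_CE = V_CC − I_C·R_C = 14 − 1.62×6.8 = 2.97 V.
Since V_CE = 2.97 V > V_CE(sat) ≈ 0.2 V, the transistor is in the active region as assumed.

I_C ≈ 1.6 mA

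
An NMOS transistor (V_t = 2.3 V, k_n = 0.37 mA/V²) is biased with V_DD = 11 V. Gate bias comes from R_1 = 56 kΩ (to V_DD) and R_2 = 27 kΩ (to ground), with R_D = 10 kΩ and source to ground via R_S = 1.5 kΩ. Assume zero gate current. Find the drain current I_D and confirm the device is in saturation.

V_G = V_DD·R_2/(R_1+R_2) = 11×27/83 = 3.58 V.
Assume saturation: I_D = (k_n/2)(V_GS − V_t)² with V_GS = V_G − I_D·R_S = 3.58 − 1.5·I_D.
Substituting gives 0.416·I_D² − 1.71·I_D + 0.302 = 0, with roots I_D = 0.185 or 3.92 mA.
The root I_D = 3.92 mA gives V_GS = -2.3 V ≤ V_t, so take I_D = 0.185 mA.
Then V_GS = 3.3 V and V_DS = V_DD − I_D(R_D+R_S) = 11 − 0.185×11.5 = 8.87 V.
Saturation requires V_DS ≥ V_GS − V_t = 1 V; 8.87 ≥ 1 ✓.

I_D ≈ 0.19 mA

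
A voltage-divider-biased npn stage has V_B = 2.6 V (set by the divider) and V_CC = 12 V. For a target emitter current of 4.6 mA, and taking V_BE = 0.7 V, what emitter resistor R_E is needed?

V_E = V_B − V_BE = 2.6 − 0.7 = 1.9 V.
R_E = V_E / I_E = 1.9 / 4.6 = 0.413 kΩ.

R_E ≈ 0.41 kΩ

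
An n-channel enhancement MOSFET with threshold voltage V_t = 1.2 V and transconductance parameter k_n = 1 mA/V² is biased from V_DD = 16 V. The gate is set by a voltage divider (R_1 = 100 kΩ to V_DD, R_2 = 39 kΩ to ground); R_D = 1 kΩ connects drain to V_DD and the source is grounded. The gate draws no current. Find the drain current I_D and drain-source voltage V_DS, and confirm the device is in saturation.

I_D ≈ 5.4 mA, V_DS ≈ 11 V

V_G = V_DD·R_2/(R_1+R_2) = 16×39/139 = 4.49 V. With the source grounded, V_GS = V_G = 4.49 V.
Assume saturation: I_D = (k_n/2)(V_GS − V_t)² = (1/2)×(4.49 − 1.2)² = 0.5×3.29² = 5.41 mA.
V_DS = V_DD − I_D·R_D = 16 − 5.41×1 = 10.6 V.
Saturation requires V_DS ≥ V_GS − V_t = 3.29 V; 10.6 ≥ 3.29 ✓.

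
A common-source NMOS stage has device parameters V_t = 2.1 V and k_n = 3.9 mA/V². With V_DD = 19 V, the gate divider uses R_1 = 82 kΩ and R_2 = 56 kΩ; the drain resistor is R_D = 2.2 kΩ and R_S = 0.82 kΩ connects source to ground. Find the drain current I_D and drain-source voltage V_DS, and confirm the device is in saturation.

I_D ≈ 4.9 mA, V_DS ≈ 4.2 V

V_G = V_DD·R_2/(R_1+R_2) = 19×56/138 = 7.71 V.
Assume saturation: I_D = (k_n/2)(V_GS − V_t)² with V_GS = V_G − I_D·R_S = 7.71 − 0.82·I_D.
Substituting gives 1.31·I_D² − 18.9·I_D + 61.4 = 0, with roots I_D = 4.91 or 9.54 mA.
The root I_D = 9.54 mA gives V_GS = -0.112 V ≤ V_t, so take I_D = 4.91 mA.
Then V_GS = 3.69 V and V_DS = V_DD − I_D(R_D+R_S) = 19 − 4.91×3.02 = 4.18 V.
Saturation requires V_DS ≥ V_GS − V_t = 1.59 V; 4.18 ≥ 1.59 ✓.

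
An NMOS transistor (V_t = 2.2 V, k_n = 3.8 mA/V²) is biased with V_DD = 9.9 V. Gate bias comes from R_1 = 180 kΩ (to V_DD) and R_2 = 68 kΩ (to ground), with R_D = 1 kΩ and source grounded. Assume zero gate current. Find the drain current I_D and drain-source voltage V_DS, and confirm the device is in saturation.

V_G = V_DD·R_2/(R_1+R_2) = 9.9×68/248 = 2.71 V. With the source grounded, V_GS = V_G = 2.71 V.
Assume saturation: I_D = (k_n/2)(V_GS − V_t)² = (3.8/2)×(2.71 − 2.2)² = 1.9×0.515² = 0.503 mA.
V_DS = V_DD − I_D·R_D = 9.9 − 0.503×1 = 9.4 V.
Saturation requires V_DS ≥ V_GS − V_t = 0.515 V; 9.4 ≥ 0.515 ✓.

I_D ≈ 0.5 mA, V_DS ≈ 9.4 V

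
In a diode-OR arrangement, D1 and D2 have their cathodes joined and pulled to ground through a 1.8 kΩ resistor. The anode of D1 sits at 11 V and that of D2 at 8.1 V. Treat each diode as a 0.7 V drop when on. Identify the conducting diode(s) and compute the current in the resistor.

Assume both conduct. Then node N would need to be at both 11−0.7 = 10.3 V and 8.1−0.7 = 7.4 V, which is impossible.
Assume only D1 conducts: V_N = 11 − 0.7 = 10.3 V, so I_R = 10.3/1.8 = 5.72 mA.
Check D2: its anode-to-cathode voltage is 8.1 − 10.3 = -2.2 V < 0.7 V, so it is off. The assumption is consistent.

Only D1 conducts; I_R ≈ 5.7 mA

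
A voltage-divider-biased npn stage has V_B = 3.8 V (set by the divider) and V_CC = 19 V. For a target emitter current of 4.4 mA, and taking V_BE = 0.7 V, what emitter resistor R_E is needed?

V_E = V_B − V_BE = 3.8 − 0.7 = 3.1 V.
R_E = V_E / I_E = 3.1 / 4.4 = 0.705 kΩ.

R_E ≈ 0.7 kΩ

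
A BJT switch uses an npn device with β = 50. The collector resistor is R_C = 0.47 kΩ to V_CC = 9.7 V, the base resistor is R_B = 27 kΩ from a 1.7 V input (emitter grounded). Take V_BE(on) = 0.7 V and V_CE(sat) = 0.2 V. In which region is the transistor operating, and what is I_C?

Assume active. Base-emitter loop: I_B = (V_BB − V_BE)/R_B = (1.7 − 0.7)/27 = 0.037 mA.
I_C = β·I_B = 50×0.037 = 1.85 mA.
V_CE = V_CC − I_C·R_C = 9.7 − 1.85×0.47 = 8.83 V > V_CE(sat), so the active-region assumption holds.

active; I_C ≈ 1.9 mA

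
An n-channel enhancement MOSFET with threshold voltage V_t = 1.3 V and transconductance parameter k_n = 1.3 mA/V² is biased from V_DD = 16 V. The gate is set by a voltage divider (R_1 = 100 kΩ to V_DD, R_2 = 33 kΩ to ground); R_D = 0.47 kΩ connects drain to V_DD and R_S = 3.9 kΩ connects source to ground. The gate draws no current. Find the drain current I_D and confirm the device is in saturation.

I_D ≈ 0.47 mA

V_G = V_DD·R_2/(R_1+R_2) = 16×33/133 = 3.97 V.
Assume saturation: I_D = (k_n/2)(V_GS − V_t)² with V_GS = V_G − I_D·R_S = 3.97 − 3.9·I_D.
Substituting gives 9.89·I_D² − 14.5·I_D + 4.63 = 0, with roots I_D = 0.467 or 1 mA.
The root I_D = 1 mA gives V_GS = 0.0577 V ≤ V_t, so take I_D = 0.467 mA.
Then V_GS = 2.15 V and V_DS = V_DD − I_D(R_D+R_S) = 16 − 0.467×4.37 = 14 V.
Saturation requires V_DS ≥ V_GS − V_t = 0.848 V; 14 ≥ 0.848 ✓.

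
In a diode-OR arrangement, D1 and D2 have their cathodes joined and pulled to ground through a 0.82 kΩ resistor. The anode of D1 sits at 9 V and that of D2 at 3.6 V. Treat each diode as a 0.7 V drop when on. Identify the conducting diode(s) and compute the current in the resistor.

Assume both conduct. Then node N would need to be at both 9−0.7 = 8.3 V and 3.6−0.7 = 2.9 V, which is impossible.
Assume only D1 conducts: V_N = 9 − 0.7 = 8.3 V, so I_R = 8.3/0.82 = 10.1 mA.
Check D2: its anode-to-cathode voltage is 3.6 − 8.3 = -4.7 V < 0.7 V, so it is off. The assumption is consistent.

Only D1 conducts; I_R ≈ 10 mA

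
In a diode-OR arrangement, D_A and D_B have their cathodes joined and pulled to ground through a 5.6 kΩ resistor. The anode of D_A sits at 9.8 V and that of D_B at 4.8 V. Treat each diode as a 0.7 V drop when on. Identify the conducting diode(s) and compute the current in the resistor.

Only D_A conducts; I_R ≈ 1.6 mA

Assume both conduct. Then node N would need to be at both 9.8−0.7 = 9.1 V and 4.8−0.7 = 4.1 V, which is impossible.
Assume only D_A conducts: V_N = 9.8 − 0.7 = 9.1 V, so I_R = 9.1/5.6 = 1.63 mA.
Check D_B: its anode-to-cathode voltage is 4.8 − 9.1 = -4.3 V < 0.7 V, so it is off. The assumption is consistent.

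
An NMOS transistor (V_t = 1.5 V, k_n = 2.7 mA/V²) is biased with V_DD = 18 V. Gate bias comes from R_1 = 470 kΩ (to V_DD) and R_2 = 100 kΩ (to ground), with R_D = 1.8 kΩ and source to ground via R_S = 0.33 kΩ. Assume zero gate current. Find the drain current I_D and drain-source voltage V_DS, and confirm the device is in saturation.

I_D ≈ 1.7 mA, V_DS ≈ 14 V

V_G = V_DD·R_2/(R_1+R_2) = 18×100/570 = 3.16 V.
Assume saturation: I_D = (k_n/2)(V_GS − V_t)² with V_GS = V_G − I_D·R_S = 3.16 − 0.33·I_D.
Substituting gives 0.147·I_D² − 2.48·I_D + 3.71 = 0, with roots I_D = 1.66 or 15.2 mA.
The root I_D = 15.2 mA gives V_GS = -1.85 V ≤ V_t, so take I_D = 1.66 mA.
Then V_GS = 2.61 V and V_DS = V_DD − I_D(R_D+R_S) = 18 − 1.66×2.13 = 14.5 V.
Saturation requires V_DS ≥ V_GS − V_t = 1.11 V; 14.5 ≥ 1.11 ✓.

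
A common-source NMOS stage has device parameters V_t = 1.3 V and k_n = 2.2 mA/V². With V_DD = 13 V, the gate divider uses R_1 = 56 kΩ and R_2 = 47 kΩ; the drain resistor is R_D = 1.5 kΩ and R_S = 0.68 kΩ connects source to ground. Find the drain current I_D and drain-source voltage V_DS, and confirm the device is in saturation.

V_G = V_DD·R_2/(R_1+R_2) = 13×47/103 = 5.93 V.
Assume saturation: I_D = (k_n/2)(V_GS − V_t)² with V_GS = V_G − I_D·R_S = 5.93 − 0.68·I_D.
Substituting gives 0.509·I_D² − 7.93·I_D + 23.6 = 0, with roots I_D = 4.01 or 11.6 mA.
The root I_D = 11.6 mA gives V_GS = -1.95 V ≤ V_t, so take I_D = 4.01 mA.
Then V_GS = 3.21 V and V_DS = V_DD − I_D(R_D+R_S) = 13 − 4.01×2.18 = 4.27 V.
Saturation requires V_DS ≥ V_GS − V_t = 1.91 V; 4.27 ≥ 1.91 ✓.

I_D ≈ 4 mA, V_DS ≈ 4.3 V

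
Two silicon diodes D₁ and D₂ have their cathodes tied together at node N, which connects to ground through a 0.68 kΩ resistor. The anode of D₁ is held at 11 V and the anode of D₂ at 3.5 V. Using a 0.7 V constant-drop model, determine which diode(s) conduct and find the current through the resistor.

Only D₁ conducts; I_R ≈ 15 mA

Assume both conduct. Then node N would need to be at both 11−0.7 = 10.3 V and 3.5−0.7 = 2.8 V, which is impossible.
Assume only D₁ conducts: V_N = 11 − 0.7 = 10.3 V, so I_R = 10.3/0.68 = 15.1 mA.
Check D₂: its anode-to-cathode voltage is 3.5 − 10.3 = -6.8 V < 0.7 V, so it is off. The assumption is consistent.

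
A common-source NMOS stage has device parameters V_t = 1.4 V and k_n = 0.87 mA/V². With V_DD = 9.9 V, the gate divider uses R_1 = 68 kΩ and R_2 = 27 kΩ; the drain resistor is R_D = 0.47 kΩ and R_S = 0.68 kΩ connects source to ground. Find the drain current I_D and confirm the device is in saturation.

I_D ≈ 0.5 mA

V_G = V_DD·R_2/(R_1+R_2) = 9.9×27/95 = 2.81 V.
Assume saturation: I_D = (k_n/2)(V_GS − V_t)² with V_GS = V_G − I_D·R_S = 2.81 − 0.68·I_D.
Substituting gives 0.201·I_D² − 1.84·I_D + 0.869 = 0, with roots I_D = 0.501 or 8.63 mA.
The root I_D = 8.63 mA gives V_GS = -3.05 V ≤ V_t, so take I_D = 0.501 mA.
Then V_GS = 2.47 V and V_DS = V_DD − I_D(R_D+R_S) = 9.9 − 0.501×1.15 = 9.32 V.
Saturation requires V_DS ≥ V_GS − V_t = 1.07 V; 9.32 ≥ 1.07 ✓.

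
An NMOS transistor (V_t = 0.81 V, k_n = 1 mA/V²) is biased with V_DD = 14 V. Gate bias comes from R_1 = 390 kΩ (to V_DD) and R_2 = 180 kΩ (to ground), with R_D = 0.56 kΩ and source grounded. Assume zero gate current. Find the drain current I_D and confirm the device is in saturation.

V_G = V_DD·R_2/(R_1+R_2) = 14×180/570 = 4.42 V. With the source grounded, V_GS = V_G = 4.42 V.
Assume saturation: I_D = (k_n/2)(V_GS − V_t)² = (1/2)×(4.42 − 0.81)² = 0.5×3.61² = 6.52 mA.
V_DS = V_DD − I_D·R_D = 14 − 6.52×0.56 = 10.3 V.
Saturation requires V_DS ≥ V_GS − V_t = 3.61 V; 10.3 ≥ 3.61 ✓.

I_D ≈ 6.5 mA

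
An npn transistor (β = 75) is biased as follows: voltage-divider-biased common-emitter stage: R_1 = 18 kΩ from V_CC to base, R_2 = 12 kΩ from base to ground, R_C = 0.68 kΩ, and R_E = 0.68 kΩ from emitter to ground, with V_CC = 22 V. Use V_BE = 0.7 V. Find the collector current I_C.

I_C ≈ 10 mA

Thevenize the base divider: V_Th = V_CC·R_2/(R_1+R_2) = 22×12/30 = 8.8 V, R_Th = R_1‖R_2 = 7.2 kΩ.
Base-emitter loop: V_Th = I_B·R_Th + V_BE + (β+1)I_B·R_E, so I_B = (8.8 − 0.7) / (7.2 + 76×0.68) = 0.138 mA.
I_C = β·I_B = 75×0.138 = 10.3 mA, and I_E = (β+1)I_B = 10.5 mA.
V_CE = V_CC − I_C·R_C − I_E·R_E = 22 − 10.3×0.68 − 10.5×0.68 = 7.87 V.
V_CE = 7.87 V > 0.2 V confirms active-region operation.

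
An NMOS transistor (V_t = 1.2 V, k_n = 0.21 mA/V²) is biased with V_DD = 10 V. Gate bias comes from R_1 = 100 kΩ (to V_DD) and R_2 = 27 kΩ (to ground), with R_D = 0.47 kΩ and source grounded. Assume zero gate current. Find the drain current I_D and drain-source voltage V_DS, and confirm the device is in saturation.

I_D ≈ 0.09 mA, V_DS ≈ 10 V

V_G = V_DD·R_2/(R_1+R_2) = 10×27/127 = 2.13 V. With the source grounded, V_GS = V_G = 2.13 V.
Assume saturation: I_D = (k_n/2)(V_GS − V_t)² = (0.21/2)×(2.13 − 1.2)² = 0.105×0.926² = 0.09 mA.
V_DS = V_DD − I_D·R_D = 10 − 0.09×0.47 = 9.96 V.
Saturation requires V_DS ≥ V_GS − V_t = 0.926 V; 9.96 ≥ 0.926 ✓.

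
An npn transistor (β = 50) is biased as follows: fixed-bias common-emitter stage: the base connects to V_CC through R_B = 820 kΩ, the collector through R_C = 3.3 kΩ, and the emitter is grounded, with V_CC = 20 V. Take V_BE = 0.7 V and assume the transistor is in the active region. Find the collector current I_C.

Base loop: V_CC = I_B·R_B + V_BE, so I_B = (20 − 0.7)/820 kΩ = 0.0235 mA.
In the active region I_C = β·I_B = 50 × 0.0235 = 1.18 mA.
Collector loop: V_CE = V_CC − I_C·R_C = 20 − 1.18×3.3 = 16.1 V.
Since V_CE = 16.1 V > V_CE(sat) ≈ 0.2 V, the transistor is in the active region as assumed.

I_C ≈ 1.2 mA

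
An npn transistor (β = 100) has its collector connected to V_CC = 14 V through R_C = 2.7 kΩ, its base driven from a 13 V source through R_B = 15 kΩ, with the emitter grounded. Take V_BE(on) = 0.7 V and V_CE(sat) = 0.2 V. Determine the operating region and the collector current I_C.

Assume active: I_B = (13 − 0.7)/15 = 0.82 mA, giving I_C = β·I_B = 82 mA.
But then V_CE = 14 − 82×2.7 = -207 V < V_CE(sat) = 0.2 V — impossible in the active region.
So the transistor is saturated. With V_CE = 0.2 V, I_C = (V_CC − 0.2)/R_C = 13.8/2.7 = 5.11 mA.
Check: β·I_B = 82 mA > I_C = 5.11 mA, confirming saturation.

saturation; I_C ≈ 5.1 mA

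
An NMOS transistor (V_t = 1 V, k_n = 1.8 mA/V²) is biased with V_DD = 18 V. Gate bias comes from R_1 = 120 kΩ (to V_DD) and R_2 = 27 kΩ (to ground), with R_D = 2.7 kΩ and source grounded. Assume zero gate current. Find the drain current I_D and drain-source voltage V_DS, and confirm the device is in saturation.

I_D ≈ 4.8 mA, V_DS ≈ 5.1 V

V_G = V_DD·R_2/(R_1+R_2) = 18×27/147 = 3.31 V. With the source grounded, V_GS = V_G = 3.31 V.
Assume saturation: I_D = (k_n/2)(V_GS − V_t)² = (1.8/2)×(3.31 − 1)² = 0.9×2.31² = 4.79 mA.
V_DS = V_DD − I_D·R_D = 18 − 4.79×2.7 = 5.08 V.
Saturation requires V_DS ≥ V_GS − V_t = 2.31 V; 5.08 ≥ 2.31 ✓.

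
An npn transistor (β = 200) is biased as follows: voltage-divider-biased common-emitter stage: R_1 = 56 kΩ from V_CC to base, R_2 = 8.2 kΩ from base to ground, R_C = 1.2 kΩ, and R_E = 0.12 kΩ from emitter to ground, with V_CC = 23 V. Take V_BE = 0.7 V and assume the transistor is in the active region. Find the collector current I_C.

Thevenize the base divider: V_Th = V_CC·R_2/(R_1+R_2) = 23×8.2/64.2 = 2.94 V, R_Th = R_1‖R_2 = 7.15 kΩ.
Base-emitter loop: V_Th = I_B·R_Th + V_BE + (β+1)I_B·R_E, so I_B = (2.94 − 0.7) / (7.15 + 201×0.12) = 0.0716 mA.
I_C = β·I_B = 200×0.0716 = 14.3 mA, and I_E = (β+1)I_B = 14.4 mA.
V_CE = V_CC − I_C·R_C − I_E·R_E = 23 − 14.3×1.2 − 14.4×0.12 = 4.1 V.
V_CE = 4.1 V > 0.2 V confirms active-region operation.

I_C ≈ 14 mA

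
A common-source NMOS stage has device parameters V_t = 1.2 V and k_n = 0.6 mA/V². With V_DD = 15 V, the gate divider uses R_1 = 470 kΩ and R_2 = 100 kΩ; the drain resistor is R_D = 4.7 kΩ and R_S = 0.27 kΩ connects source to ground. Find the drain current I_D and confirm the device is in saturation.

I_D ≈ 0.5 mA

V_G = V_DD·R_2/(R_1+R_2) = 15×100/570 = 2.63 V.
Assume saturation: I_D = (k_n/2)(V_GS − V_t)² with V_GS = V_G − I_D·R_S = 2.63 − 0.27·I_D.
Substituting gives 0.0219·I_D² − 1.23·I_D + 0.615 = 0, with roots I_D = 0.504 or 55.8 mA.
The root I_D = 55.8 mA gives V_GS = -12.4 V ≤ V_t, so take I_D = 0.504 mA.
Then V_GS = 2.5 V and V_DS = V_DD − I_D(R_D+R_S) = 15 − 0.504×4.97 = 12.5 V.
Saturation requires V_DS ≥ V_GS − V_t = 1.3 V; 12.5 ≥ 1.3 ✓.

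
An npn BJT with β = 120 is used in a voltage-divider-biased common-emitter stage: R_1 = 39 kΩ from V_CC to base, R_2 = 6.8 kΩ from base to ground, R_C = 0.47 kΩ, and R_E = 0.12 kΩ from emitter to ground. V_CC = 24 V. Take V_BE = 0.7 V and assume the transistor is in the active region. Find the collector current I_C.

Thevenize the base divider: V_Th = V_CC·R_2/(R_1+R_2) = 24×6.8/45.8 = 3.56 V, R_Th = R_1‖R_2 = 5.79 kΩ.
Base-emitter loop: V_Th = I_B·R_Th + V_BE + (β+1)I_B·R_E, so I_B = (3.56 − 0.7) / (5.79 + 121×0.12) = 0.141 mA.
I_C = β·I_B = 120×0.141 = 16.9 mA, and I_E = (β+1)I_B = 17.1 mA.
V_CE = V_CC − I_C·R_C − I_E·R_E = 24 − 16.9×0.47 − 17.1×0.12 = 14 V.
V_CE = 14 V > 0.2 V confirms active-region operation.

I_C ≈ 17 mA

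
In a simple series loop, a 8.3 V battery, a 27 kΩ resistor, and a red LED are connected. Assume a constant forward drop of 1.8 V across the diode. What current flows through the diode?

I ≈ 0.24 mA

KVL around the loop: 8.3 = V_D + I·R = 1.8 + I × 27 kΩ.
So I = (8.3 − 1.8) / 27 kΩ = 6.5 / 27 = 0.241 mA.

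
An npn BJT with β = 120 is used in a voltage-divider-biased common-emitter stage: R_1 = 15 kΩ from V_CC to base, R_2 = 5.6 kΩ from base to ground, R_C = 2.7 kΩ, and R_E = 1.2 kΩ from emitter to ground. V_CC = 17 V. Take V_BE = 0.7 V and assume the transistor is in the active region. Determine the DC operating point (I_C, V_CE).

I_C ≈ 3.2 mA, V_CE ≈ 4.7 V

Thevenize the base divider: V_Th = V_CC·R_2/(R_1+R_2) = 17×5.6/20.6 = 4.62 V, R_Th = R_1‖R_2 = 4.08 kΩ.
Base-emitter loop: V_Th = I_B·R_Th + V_BE + (β+1)I_B·R_E, so I_B = (4.62 − 0.7) / (4.08 + 121×1.2) = 0.0263 mA.
I_C = β·I_B = 120×0.0263 = 3.15 mA, and I_E = (β+1)I_B = 3.18 mA.
V_CE = V_CC − I_C·R_C − I_E·R_E = 17 − 3.15×2.7 − 3.18×1.2 = 4.67 V.
V_CE = 4.67 V > 0.2 V confirms active-region operation.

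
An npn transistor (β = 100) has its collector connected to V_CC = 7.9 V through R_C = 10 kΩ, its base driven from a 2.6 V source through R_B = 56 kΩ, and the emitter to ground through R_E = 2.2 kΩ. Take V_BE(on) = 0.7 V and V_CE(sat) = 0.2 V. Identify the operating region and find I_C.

Assume active: I_B = (2.6 − 0.7)/(56 + 101×2.2) = 0.00683 mA, I_C = β·I_B = 0.683 mA.
Then V_CE = 7.9 − 0.683×10 − 0.69×2.2 = -0.447 V < 0.2 V — the active assumption fails.
Re-solve with V_CE = 0.2 V. KCL at the emitter: V_E/R_E = (V_BB−0.7−V_E)/R_B + (V_CC−0.2−V_E)/R_C, giving V_E = 1.4 V.
I_C = (V_CC − 0.2 − V_E)/R_C = (7.7 − 1.4)/10 = 0.63 mA.
Check: I_B = (1.9 − 1.4)/56 = 0.00885 mA, and β·I_B = 0.885 mA > I_C, confirming saturation.

saturation; I_C ≈ 0.63 mA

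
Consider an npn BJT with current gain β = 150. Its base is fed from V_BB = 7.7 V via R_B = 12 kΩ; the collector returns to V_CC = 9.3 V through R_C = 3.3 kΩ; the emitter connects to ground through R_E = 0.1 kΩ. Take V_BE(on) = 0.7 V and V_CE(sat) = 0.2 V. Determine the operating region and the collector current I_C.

saturation; I_C ≈ 2.7 mA

Assume active: I_B = (7.7 − 0.7)/(12 + 151×0.1) = 0.258 mA, I_C = β·I_B = 38.7 mA.
Then V_CE = 9.3 − 38.7×3.3 − 39×0.1 = -122 V < 0.2 V — the active assumption fails.
Re-solve with V_CE = 0.2 V. KCL at the emitter: V_E/R_E = (V_BB−0.7−V_E)/R_B + (V_CC−0.2−V_E)/R_C, giving V_E = 0.322 V.
I_C = (V_CC − 0.2 − V_E)/R_C = (9.1 − 0.322)/3.3 = 2.66 mA.
Check: I_B = (7 − 0.322)/12 = 0.557 mA, and β·I_B = 83.5 mA > I_C, confirming saturation.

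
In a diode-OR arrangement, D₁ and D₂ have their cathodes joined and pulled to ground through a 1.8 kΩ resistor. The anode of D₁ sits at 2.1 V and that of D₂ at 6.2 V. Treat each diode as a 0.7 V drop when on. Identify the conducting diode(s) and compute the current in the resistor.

Only D₂ conducts; I_R ≈ 3.1 mA

Assume both conduct. Then node N would need to be at both 2.1−0.7 = 1.4 V and 6.2−0.7 = 5.5 V, which is impossible.
Assume only D₂ conducts: V_N = 6.2 − 0.7 = 5.5 V, so I_R = 5.5/1.8 = 3.06 mA.
Check D₁: its anode-to-cathode voltage is 2.1 − 5.5 = -3.4 V < 0.7 V, so it is off. The assumption is consistent.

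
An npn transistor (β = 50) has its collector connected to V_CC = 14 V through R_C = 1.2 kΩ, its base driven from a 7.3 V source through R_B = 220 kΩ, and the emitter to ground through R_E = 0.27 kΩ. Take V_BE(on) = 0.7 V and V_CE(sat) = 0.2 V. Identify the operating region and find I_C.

Assume active. Base-emitter loop: I_B = (V_BB − V_BE)/(R_B + (β+1)R_E) = (7.3 − 0.7)/(220 + 51×0.27) = 0.0282 mA.
I_C = β·I_B = 50×0.0282 = 1.41 mA.
V_CE = V_CC − I_C·R_C − I_E·R_E = 14 − 1.41×1.2 − 1.44×0.27 = 11.9 V > V_CE(sat), so the active-region assumption holds.

active; I_C ≈ 1.4 mA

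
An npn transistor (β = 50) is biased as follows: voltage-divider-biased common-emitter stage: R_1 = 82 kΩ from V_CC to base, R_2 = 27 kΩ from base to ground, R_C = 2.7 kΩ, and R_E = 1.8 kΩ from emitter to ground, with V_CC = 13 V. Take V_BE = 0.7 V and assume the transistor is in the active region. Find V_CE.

Thevenize the base divider: V_Th = V_CC·R_2/(R_1+R_2) = 13×27/109 = 3.22 V, R_Th = R_1‖R_2 = 20.3 kΩ.
Base-emitter loop: V_Th = I_B·R_Th + V_BE + (β+1)I_B·R_E, so I_B = (3.22 − 0.7) / (20.3 + 51×1.8) = 0.0225 mA.
I_C = β·I_B = 50×0.0225 = 1.12 mA, and I_E = (β+1)I_B = 1.15 mA.
V_CE = V_CC − I_C·R_C − I_E·R_E = 13 − 1.12×2.7 − 1.15×1.8 = 7.9 V.
V_CE = 7.9 V > 0.2 V confirms active-region operation.

V_CE ≈ 7.9 V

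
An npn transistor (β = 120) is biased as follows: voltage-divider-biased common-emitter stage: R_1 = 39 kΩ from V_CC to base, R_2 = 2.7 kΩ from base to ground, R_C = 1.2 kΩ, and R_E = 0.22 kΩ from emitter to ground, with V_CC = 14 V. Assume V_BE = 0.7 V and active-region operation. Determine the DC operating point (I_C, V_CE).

I_C ≈ 0.85 mA, V_CE ≈ 13 V

Thevenize the base divider: V_Th = V_CC·R_2/(R_1+R_2) = 14×2.7/41.7 = 0.906 V, R_Th = R_1‖R_2 = 2.53 kΩ.
Base-emitter loop: V_Th = I_B·R_Th + V_BE + (β+1)I_B·R_E, so I_B = (0.906 − 0.7) / (2.53 + 121×0.22) = 0.00708 mA.
I_C = β·I_B = 120×0.00708 = 0.85 mA, and I_E = (β+1)I_B = 0.857 mA.
V_CE = V_CC − I_C·R_C − I_E·R_E = 14 − 0.85×1.2 − 0.857×0.22 = 12.8 V.
V_CE = 12.8 V > 0.2 V confirms active-region operation.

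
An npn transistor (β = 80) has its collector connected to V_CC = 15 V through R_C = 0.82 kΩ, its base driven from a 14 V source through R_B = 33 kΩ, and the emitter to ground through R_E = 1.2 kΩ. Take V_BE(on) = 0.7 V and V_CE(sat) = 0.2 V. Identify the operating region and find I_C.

saturation; I_C ≈ 7.2 mA

Assume active: I_B = (14 − 0.7)/(33 + 81×1.2) = 0.102 mA, I_C = β·I_B = 8.17 mA.
Then V_CE = 15 − 8.17×0.82 − 8.27×1.2 = -1.63 V < 0.2 V — the active assumption fails.
Re-solve with V_CE = 0.2 V. KCL at the emitter: V_E/R_E = (V_BB−0.7−V_E)/R_B + (V_CC−0.2−V_E)/R_C, giving V_E = 8.86 V.
I_C = (V_CC − 0.2 − V_E)/R_C = (14.8 − 8.86)/0.82 = 7.25 mA.
Check: I_B = (13.3 − 8.86)/33 = 0.135 mA, and β·I_B = 10.8 mA > I_C, confirming saturation.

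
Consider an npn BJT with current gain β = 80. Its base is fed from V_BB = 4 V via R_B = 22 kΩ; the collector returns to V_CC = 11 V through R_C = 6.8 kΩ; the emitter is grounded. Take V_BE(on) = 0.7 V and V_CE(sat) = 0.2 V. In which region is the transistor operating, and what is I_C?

Assume active: I_B = (4 − 0.7)/22 = 0.15 mA, giving I_C = β·I_B = 12 mA.
But then V_CE = 11 − 12×6.8 = -70.6 V < V_CE(sat) = 0.2 V — impossible in the active region.
So the transistor is saturated. With V_CE = 0.2 V, I_C = (V_CC − 0.2)/R_C = 10.8/6.8 = 1.59 mA.
Check: β·I_B = 12 mA > I_C = 1.59 mA, confirming saturation.

saturation; I_C ≈ 1.6 mA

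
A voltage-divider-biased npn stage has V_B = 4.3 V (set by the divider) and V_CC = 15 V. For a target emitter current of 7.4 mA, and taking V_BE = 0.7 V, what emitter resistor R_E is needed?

R_E ≈ 0.49 kΩ

V_E = V_B − V_BE = 4.3 − 0.7 = 3.6 V.
R_E = V_E / I_E = 3.6 / 7.4 = 0.486 kΩ.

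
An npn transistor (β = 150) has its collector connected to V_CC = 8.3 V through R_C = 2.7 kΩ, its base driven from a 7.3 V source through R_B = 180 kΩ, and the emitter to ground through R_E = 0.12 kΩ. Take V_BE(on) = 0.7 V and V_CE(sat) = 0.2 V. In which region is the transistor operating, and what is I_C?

saturation; I_C ≈ 2.9 mA

Assume active: I_B = (7.3 − 0.7)/(180 + 151×0.12) = 0.0333 mA, I_C = β·I_B = 5 mA.
Then V_CE = 8.3 − 5×2.7 − 5.03×0.12 = -5.8 V < 0.2 V — the active assumption fails.
Re-solve with V_CE = 0.2 V. KCL at the emitter: V_E/R_E = (V_BB−0.7−V_E)/R_B + (V_CC−0.2−V_E)/R_C, giving V_E = 0.349 V.
I_C = (V_CC − 0.2 − V_E)/R_C = (8.1 − 0.349)/2.7 = 2.87 mA.
Check: I_B = (6.6 − 0.349)/180 = 0.0347 mA, and β·I_B = 5.21 mA > I_C, confirming saturation.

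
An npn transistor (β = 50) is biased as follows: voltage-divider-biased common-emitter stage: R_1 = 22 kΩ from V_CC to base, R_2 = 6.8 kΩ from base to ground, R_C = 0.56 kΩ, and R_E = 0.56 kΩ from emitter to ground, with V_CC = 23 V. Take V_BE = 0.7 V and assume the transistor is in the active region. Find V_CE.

V_CE ≈ 15 V

Thevenize the base divider: V_Th = V_CC·R_2/(R_1+R_2) = 23×6.8/28.8 = 5.43 V, R_Th = R_1‖R_2 = 5.19 kΩ.
Base-emitter loop: V_Th = I_B·R_Th + V_BE + (β+1)I_B·R_E, so I_B = (5.43 − 0.7) / (5.19 + 51×0.56) = 0.14 mA.
I_C = β·I_B = 50×0.14 = 7.01 mA, and I_E = (β+1)I_B = 7.15 mA.
V_CE = V_CC − I_C·R_C − I_E·R_E = 23 − 7.01×0.56 − 7.15×0.56 = 15.1 V.
V_CE = 15.1 V > 0.2 V confirms active-region operation.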